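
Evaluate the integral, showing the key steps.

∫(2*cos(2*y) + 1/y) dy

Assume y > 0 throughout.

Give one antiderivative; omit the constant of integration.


Step 1. Rewrite: now ∫(1/y) dy + ∫(2*cos(2*y)) dy.
Step 2. Evaluate the standard form [assuming y > 0]: now log(y) + ∫(2*cos(2*y)) dy.
Step 3. Evaluate the standard form: now log(y) + sin(2*y).
Answer: log(y) + sin(2*y).


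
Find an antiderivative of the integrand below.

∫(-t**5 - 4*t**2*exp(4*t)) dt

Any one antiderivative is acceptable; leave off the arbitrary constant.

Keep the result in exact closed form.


Answer: -t**6/6 - t**2*exp(4*t) + t*exp(4*t)/2 - exp(4*t)/8.


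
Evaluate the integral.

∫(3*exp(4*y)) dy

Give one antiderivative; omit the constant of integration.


Answer: 3*exp(4*y)/4.


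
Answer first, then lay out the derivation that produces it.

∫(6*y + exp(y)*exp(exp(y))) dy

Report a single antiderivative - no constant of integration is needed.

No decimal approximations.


The answer is 3*y**2 + exp(exp(y)).
Step 1. Rewrite: now ∫(6*y) dy + ∫(exp(y)*exp(exp(y))) dy.
Step 2. Substitute u = exp(y), turning ∫(exp(y)*exp(exp(y))) dy into ∫(exp(u)) du: now ∫(6*y) dy + ∫(exp(u)) du.
Step 3. Evaluate the standard form: now exp(u) + ∫(6*y) dy.
Step 4. Substitute back u = exp(y): now exp(exp(y)) + ∫(6*y) dy.
Step 5. Evaluate the standard form: now 3*y**2 + exp(exp(y)).
Answer: 3*y**2 + exp(exp(y)).


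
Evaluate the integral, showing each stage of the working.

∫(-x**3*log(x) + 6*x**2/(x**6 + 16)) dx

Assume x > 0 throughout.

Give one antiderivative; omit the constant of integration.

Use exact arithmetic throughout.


Step 1. Rewrite: now ∫(6*x**2/(x**6 + 16)) dx + ∫(-x**3*log(x)) dx.
Step 2. Substitute u = x**3, turning ∫(6*x**2/(x**6 + 16)) dx into ∫(2/(u**2 + 16)) du: now ∫(-x**3*log(x)) dx + ∫(2/(u**2 + 16)) du.
Step 3. Evaluate the standard form: now atan(u/4)/2 + ∫(-x**3*log(x)) dx.
Step 4. Substitute back u = x**3: now atan(x**3/4)/2 + ∫(-x**3*log(x)) dx.
Step 5. Integrate ∫(-x**3*log(x)) dx by parts with u = log(x), dv = (-x**3) dx, so v = -x**4/4 [assuming x > 0]: now -x**4*log(x)/4 + atan(x**3/4)/2 + ∫(x**3/4) dx.
Step 6. Evaluate the standard form: now -x**4*log(x)/4 + x**4/16 + atan(x**3/4)/2.
Answer: -x**4*log(x)/4 + x**4/16 + atan(x**3/4)/2.


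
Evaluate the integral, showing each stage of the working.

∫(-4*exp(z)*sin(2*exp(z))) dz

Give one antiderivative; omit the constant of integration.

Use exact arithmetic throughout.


Step 1. Substitute u = exp(z), turning ∫(-4*exp(z)*sin(2*exp(z))) dz into ∫(-4*sin(2*u)) du: now ∫(-4*sin(2*u)) du.
Step 2. Evaluate the standard form: now 2*cos(2*u).
Step 3. Substitute back u = exp(z): now 2*cos(2*exp(z)).
Answer: 2*cos(2*exp(z)).


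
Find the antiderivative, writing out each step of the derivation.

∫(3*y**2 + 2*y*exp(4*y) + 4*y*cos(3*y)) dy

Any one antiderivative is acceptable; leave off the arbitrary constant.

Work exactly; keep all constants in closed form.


Step 1. Rewrite: now ∫(3*y**2) dy + ∫(2*y*exp(4*y)) dy + ∫(4*y*cos(3*y)) dy.
Step 2. Integrate ∫(4*y*cos(3*y)) dy by parts with u = y, dv = (4*cos(3*y)) dy, so v = 4*sin(3*y)/3: now 4*y*sin(3*y)/3 + ∫(3*y**2) dy + ∫(2*y*exp(4*y)) dy + ∫(-4*sin(3*y)/3) dy.
Step 3. Evaluate the standard form: now 4*y*sin(3*y)/3 + 4*cos(3*y)/9 + ∫(3*y**2) dy + ∫(2*y*exp(4*y)) dy.
Step 4. Evaluate the standard form: now y**3 + 4*y*sin(3*y)/3 + 4*cos(3*y)/9 + ∫(2*y*exp(4*y)) dy.
Step 5. Integrate ∫(2*y*exp(4*y)) dy by parts with u = y, dv = (2*exp(4*y)) dy, so v = exp(4*y)/2: now y**3 + y*exp(4*y)/2 + 4*y*sin(3*y)/3 + 4*cos(3*y)/9 + ∫(-exp(4*y)/2) dy.
Step 6. Evaluate the standard form: now y**3 + y*exp(4*y)/2 + 4*y*sin(3*y)/3 - exp(4*y)/8 + 4*cos(3*y)/9.
Answer: y**3 + y*exp(4*y)/2 + 4*y*sin(3*y)/3 - exp(4*y)/8 + 4*cos(3*y)/9.


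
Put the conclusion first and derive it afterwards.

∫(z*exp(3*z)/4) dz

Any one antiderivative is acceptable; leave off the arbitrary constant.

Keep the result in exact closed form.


The answer is z*exp(3*z)/12 - exp(3*z)/36.
Step 1. Integrate ∫(z*exp(3*z)/4) dz by parts with u = z, dv = (exp(3*z)/4) dz, so v = exp(3*z)/12: now z*exp(3*z)/12 + ∫(-exp(3*z)/12) dz.
Step 2. Evaluate the standard form: now z*exp(3*z)/12 - exp(3*z)/36.
Answer: z*exp(3*z)/12 - exp(3*z)/36.


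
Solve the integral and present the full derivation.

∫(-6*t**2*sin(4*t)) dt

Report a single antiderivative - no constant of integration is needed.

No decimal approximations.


Step 1. Integrate ∫(-6*t**2*sin(4*t)) dt by parts with u = t**2, dv = (-6*sin(4*t)) dt, so v = 3*cos(4*t)/2: now 3*t**2*cos(4*t)/2 + ∫(-3*t*cos(4*t)) dt.
Step 2. Integrate ∫(-3*t*cos(4*t)) dt by parts with u = t, dv = (-3*cos(4*t)) dt, so v = -3*sin(4*t)/4: now 3*t**2*cos(4*t)/2 - 3*t*sin(4*t)/4 + ∫(3*sin(4*t)/4) dt.
Step 3. Evaluate the standard form: now 3*t**2*cos(4*t)/2 - 3*t*sin(4*t)/4 - 3*cos(4*t)/16.
Answer: 3*t**2*cos(4*t)/2 - 3*t*sin(4*t)/4 - 3*cos(4*t)/16.


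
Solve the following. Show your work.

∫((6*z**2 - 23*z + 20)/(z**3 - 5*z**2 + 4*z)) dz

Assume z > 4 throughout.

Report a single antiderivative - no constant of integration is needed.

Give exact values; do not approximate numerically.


Step 1. Decompose ∫((6*z**2 - 23*z + 20)/(z**3 - 5*z**2 + 4*z)) dz by partial fractions, (6*z**2 - 23*z + 20)/(z**3 - 5*z**2 + 4*z) = -1/(z - 1) + 2/(z - 4) + 5/z: now ∫(5/z) dz + ∫(2/(z - 4)) dz + ∫(-1/(z - 1)) dz.
Step 2. Evaluate the standard form [assuming z > 4]: now 2*log(z - 4) + ∫(5/z) dz + ∫(-1/(z - 1)) dz.
Step 3. Evaluate the standard form [assuming z > 1]: now 2*log(z - 4) - log(z - 1) + ∫(5/z) dz.
Step 4. Evaluate the standard form [assuming z > 0]: now 5*log(z) + 2*log(z - 4) - log(z - 1).
Answer: 5*log(z) + 2*log(z - 4) - log(z - 1).


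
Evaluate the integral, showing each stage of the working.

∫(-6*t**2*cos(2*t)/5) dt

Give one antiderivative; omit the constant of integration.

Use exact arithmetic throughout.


Step 1. Integrate ∫(-6*t**2*cos(2*t)/5) dt by parts with u = t**2, dv = (-6*cos(2*t)/5) dt, so v = -3*sin(2*t)/5: now -3*t**2*sin(2*t)/5 + ∫(6*t*sin(2*t)/5) dt.
Step 2. Integrate ∫(6*t*sin(2*t)/5) dt by parts with u = t, dv = (6*sin(2*t)/5) dt, so v = -3*cos(2*t)/5: now -3*t**2*sin(2*t)/5 - 3*t*cos(2*t)/5 + ∫(3*cos(2*t)/5) dt.
Step 3. Evaluate the standard form: now -3*t**2*sin(2*t)/5 - 3*t*cos(2*t)/5 + 3*sin(2*t)/10.
Answer: -3*t**2*sin(2*t)/5 - 3*t*cos(2*t)/5 + 3*sin(2*t)/10.


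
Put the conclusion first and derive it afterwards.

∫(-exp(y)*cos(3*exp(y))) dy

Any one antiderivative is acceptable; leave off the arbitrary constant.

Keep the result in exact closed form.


The answer is -sin(3*exp(y))/3.
Step 1. Substitute u = exp(y), turning ∫(-exp(y)*cos(3*exp(y))) dy into ∫(-cos(3*u)) du: now ∫(-cos(3*u)) du.
Step 2. Evaluate the standard form: now -sin(3*u)/3.
Step 3. Substitute back u = exp(y): now -sin(3*exp(y))/3.
Answer: -sin(3*exp(y))/3.


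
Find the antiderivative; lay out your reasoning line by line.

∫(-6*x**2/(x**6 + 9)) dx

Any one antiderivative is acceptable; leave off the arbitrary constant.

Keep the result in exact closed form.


Step 1. Substitute u = x**3, turning ∫(-6*x**2/(x**6 + 9)) dx into ∫(-2/(u**2 + 9)) du: now ∫(-2/(u**2 + 9)) du.
Step 2. Evaluate the standard form: now -2*atan(u/3)/3.
Step 3. Substitute back u = x**3: now -2*atan(x**3/3)/3.
Answer: -2*atan(x**3/3)/3.


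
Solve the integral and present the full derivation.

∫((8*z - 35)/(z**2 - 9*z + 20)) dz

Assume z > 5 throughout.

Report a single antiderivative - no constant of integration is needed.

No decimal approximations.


Step 1. Decompose ∫((8*z - 35)/(z**2 - 9*z + 20)) dz by partial fractions, (8*z - 35)/(z**2 - 9*z + 20) = 3/(z - 4) + 5/(z - 5): now ∫(5/(z - 5)) dz + ∫(3/(z - 4)) dz.
Step 2. Evaluate the standard form [assuming z > 4]: now 3*log(z - 4) + ∫(5/(z - 5)) dz.
Step 3. Evaluate the standard form [assuming z > 5]: now 5*log(z - 5) + 3*log(z - 4).
Answer: 5*log(z - 5) + 3*log(z - 4).


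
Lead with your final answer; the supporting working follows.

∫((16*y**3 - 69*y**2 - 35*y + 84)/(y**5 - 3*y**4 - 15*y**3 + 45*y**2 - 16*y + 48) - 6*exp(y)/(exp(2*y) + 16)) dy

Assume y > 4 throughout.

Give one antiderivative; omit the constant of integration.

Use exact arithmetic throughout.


The answer is -log(y - 4) + 3*log(y - 3) - 2*log(y + 4) + 3*atan(y) - 3*atan(exp(y)/4)/2.
Step 1. Rewrite: now ∫(-6*exp(y)/(exp(2*y) + 16)) dy + ∫((16*y**3 - 69*y**2 - 35*y + 84)/(y**5 - 3*y**4 - 15*y**3 + 45*y**2 - 16*y + 48)) dy.
Step 2. Substitute u = exp(y), turning ∫(-6*exp(y)/(exp(2*y) + 16)) dy into ∫(-6/(u**2 + 16)) du: now ∫((16*y**3 - 69*y**2 - 35*y + 84)/(y**5 - 3*y**4 - 15*y**3 + 45*y**2 - 16*y + 48)) dy + ∫(-6/(u**2 + 16)) du.
Step 3. Evaluate the standard form: now -3*atan(u/4)/2 + ∫((16*y**3 - 69*y**2 - 35*y + 84)/(y**5 - 3*y**4 - 15*y**3 + 45*y**2 - 16*y + 48)) dy.
Step 4. Substitute back u = exp(y): now -3*atan(exp(y)/4)/2 + ∫((16*y**3 - 69*y**2 - 35*y + 84)/(y**5 - 3*y**4 - 15*y**3 + 45*y**2 - 16*y + 48)) dy.
Step 5. Decompose ∫((16*y**3 - 69*y**2 - 35*y + 84)/(y**5 - 3*y**4 - 15*y**3 + 45*y**2 - 16*y + 48)) dy by partial fractions, (16*y**3 - 69*y**2 - 35*y + 84)/(y**5 - 3*y**4 - 15*y**3 + 45*y**2 - 16*y + 48) = 3/(y**2 + 1) - 2/(y + 4) + 3/(y - 3) - 1/(y - 4): now -3*atan(exp(y)/4)/2 + ∫(-1/(y - 4)) dy + ∫(3/(y - 3)) dy + ∫(-2/(y + 4)) dy + ∫(3/(y**2 + 1)) dy.
Step 6. Evaluate the standard form [assuming y > 4]: now -log(y - 4) - 3*atan(exp(y)/4)/2 + ∫(3/(y - 3)) dy + ∫(-2/(y + 4)) dy + ∫(3/(y**2 + 1)) dy.
Step 7. Evaluate the standard form [assuming y > -4]: now -log(y - 4) - 2*log(y + 4) - 3*atan(exp(y)/4)/2 + ∫(3/(y - 3)) dy + ∫(3/(y**2 + 1)) dy.
Step 8. Evaluate the standard form [assuming y > 3]: now -log(y - 4) + 3*log(y - 3) - 2*log(y + 4) - 3*atan(exp(y)/4)/2 + ∫(3/(y**2 + 1)) dy.
Step 9. Evaluate the standard form: now -log(y - 4) + 3*log(y - 3) - 2*log(y + 4) + 3*atan(y) - 3*atan(exp(y)/4)/2.
Answer: -log(y - 4) + 3*log(y - 3) - 2*log(y + 4) + 3*atan(y) - 3*atan(exp(y)/4)/2.


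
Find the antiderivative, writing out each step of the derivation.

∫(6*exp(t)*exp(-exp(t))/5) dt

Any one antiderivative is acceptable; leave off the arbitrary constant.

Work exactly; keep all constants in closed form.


Step 1. Substitute u = exp(t), turning ∫(6*exp(t)*exp(-exp(t))/5) dt into ∫(6*exp(-u)/5) du: now ∫(6*exp(-u)/5) du.
Step 2. Evaluate the standard form: now -6*exp(-u)/5.
Step 3. Substitute back u = exp(t): now -6*exp(-exp(t))/5.
Answer: -6*exp(-exp(t))/5.


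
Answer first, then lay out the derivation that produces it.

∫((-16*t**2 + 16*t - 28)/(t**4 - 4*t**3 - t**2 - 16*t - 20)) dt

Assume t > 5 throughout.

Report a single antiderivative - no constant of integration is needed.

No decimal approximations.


The answer is -2*log(t - 5) + 2*log(t + 1) - 2*atan(t/2).
Step 1. Decompose ∫((-16*t**2 + 16*t - 28)/(t**4 - 4*t**3 - t**2 - 16*t - 20)) dt by partial fractions, (-16*t**2 + 16*t - 28)/(t**4 - 4*t**3 - t**2 - 16*t - 20) = -4/(t**2 + 4) + 2/(t + 1) - 2/(t - 5): now ∫(-2/(t - 5)) dt + ∫(2/(t + 1)) dt + ∫(-4/(t**2 + 4)) dt.
Step 2. Evaluate the standard form [assuming t > -1]: now 2*log(t + 1) + ∫(-2/(t - 5)) dt + ∫(-4/(t**2 + 4)) dt.
Step 3. Evaluate the standard form [assuming t > 5]: now -2*log(t - 5) + 2*log(t + 1) + ∫(-4/(t**2 + 4)) dt.
Step 4. Evaluate the standard form: now -2*log(t - 5) + 2*log(t + 1) - 2*atan(t/2).
Answer: -2*log(t - 5) + 2*log(t + 1) - 2*atan(t/2).


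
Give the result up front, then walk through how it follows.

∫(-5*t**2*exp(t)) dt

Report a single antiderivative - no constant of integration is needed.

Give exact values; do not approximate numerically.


The answer is -5*t**2*exp(t) + 10*t*exp(t) - 10*exp(t).
Step 1. Integrate ∫(-5*t**2*exp(t)) dt by parts with u = t**2, dv = (-5*exp(t)) dt, so v = -5*exp(t): now -5*t**2*exp(t) + ∫(10*t*exp(t)) dt.
Step 2. Integrate ∫(10*t*exp(t)) dt by parts with u = t, dv = (10*exp(t)) dt, so v = 10*exp(t): now -5*t**2*exp(t) + 10*t*exp(t) + ∫(-10*exp(t)) dt.
Step 3. Evaluate the standard form: now -5*t**2*exp(t) + 10*t*exp(t) - 10*exp(t).
Answer: -5*t**2*exp(t) + 10*t*exp(t) - 10*exp(t).


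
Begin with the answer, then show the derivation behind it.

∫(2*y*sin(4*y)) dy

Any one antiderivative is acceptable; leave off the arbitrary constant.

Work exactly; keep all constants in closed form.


The answer is -y*cos(4*y)/2 + sin(4*y)/8.
Step 1. Integrate ∫(2*y*sin(4*y)) dy by parts with u = y, dv = (2*sin(4*y)) dy, so v = -cos(4*y)/2: now -y*cos(4*y)/2 + ∫(cos(4*y)/2) dy.
Step 2. Evaluate the standard form: now -y*cos(4*y)/2 + sin(4*y)/8.
Answer: -y*cos(4*y)/2 + sin(4*y)/8.


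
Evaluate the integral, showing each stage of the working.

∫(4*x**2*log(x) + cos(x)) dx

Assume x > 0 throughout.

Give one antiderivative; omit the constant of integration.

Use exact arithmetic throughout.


Step 1. Rewrite: now ∫(4*x**2*log(x)) dx + ∫(cos(x)) dx.
Step 2. Integrate ∫(4*x**2*log(x)) dx by parts with u = log(x), dv = (4*x**2) dx, so v = 4*x**3/3 [assuming x > 0]: now 4*x**3*log(x)/3 + ∫(-4*x**2/3) dx + ∫(cos(x)) dx.
Step 3. Evaluate the standard form: now 4*x**3*log(x)/3 - 4*x**3/9 + ∫(cos(x)) dx.
Step 4. Evaluate the standard form: now 4*x**3*log(x)/3 - 4*x**3/9 + sin(x).
Answer: 4*x**3*log(x)/3 - 4*x**3/9 + sin(x).


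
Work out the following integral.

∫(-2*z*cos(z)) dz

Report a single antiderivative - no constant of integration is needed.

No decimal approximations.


Answer: -2*z*sin(z) - 2*cos(z).


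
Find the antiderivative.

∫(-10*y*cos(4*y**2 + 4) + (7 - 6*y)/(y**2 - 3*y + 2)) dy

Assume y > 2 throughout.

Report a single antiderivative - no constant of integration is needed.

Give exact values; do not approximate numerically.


Answer: -5*log(y - 2) - log(y - 1) - 5*sin(4*y**2 + 4)/4.


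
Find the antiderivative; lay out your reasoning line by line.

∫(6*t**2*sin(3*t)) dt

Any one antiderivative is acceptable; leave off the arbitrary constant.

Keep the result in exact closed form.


Step 1. Integrate ∫(6*t**2*sin(3*t)) dt by parts with u = t**2, dv = (6*sin(3*t)) dt, so v = -2*cos(3*t): now -2*t**2*cos(3*t) + ∫(4*t*cos(3*t)) dt.
Step 2. Integrate ∫(4*t*cos(3*t)) dt by parts with u = t, dv = (4*cos(3*t)) dt, so v = 4*sin(3*t)/3: now -2*t**2*cos(3*t) + 4*t*sin(3*t)/3 + ∫(-4*sin(3*t)/3) dt.
Step 3. Evaluate the standard form: now -2*t**2*cos(3*t) + 4*t*sin(3*t)/3 + 4*cos(3*t)/9.
Answer: -2*t**2*cos(3*t) + 4*t*sin(3*t)/3 + 4*cos(3*t)/9.


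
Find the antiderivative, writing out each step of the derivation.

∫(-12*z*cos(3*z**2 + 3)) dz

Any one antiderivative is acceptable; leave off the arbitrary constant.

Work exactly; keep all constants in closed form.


Step 1. Substitute u = z**2 + 1, turning ∫(-12*z*cos(3*z**2 + 3)) dz into ∫(-6*cos(3*u)) du: now ∫(-6*cos(3*u)) du.
Step 2. Evaluate the standard form: now -2*sin(3*u).
Step 3. Substitute back u = z**2 + 1: now -2*sin(3*z**2 + 3).
Answer: -2*sin(3*z**2 + 3).


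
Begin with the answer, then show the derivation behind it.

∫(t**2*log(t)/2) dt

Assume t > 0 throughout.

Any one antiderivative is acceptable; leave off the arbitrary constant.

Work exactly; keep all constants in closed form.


The answer is t**3*log(t)/6 - t**3/18.
Step 1. Integrate ∫(t**2*log(t)/2) dt by parts with u = log(t), dv = (t**2/2) dt, so v = t**3/6 [assuming t > 0]: now t**3*log(t)/6 + ∫(-t**2/6) dt.
Step 2. Evaluate the standard form: now t**3*log(t)/6 - t**3/18.
Answer: t**3*log(t)/6 - t**3/18.


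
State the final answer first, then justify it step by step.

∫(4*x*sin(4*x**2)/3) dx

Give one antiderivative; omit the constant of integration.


The answer is -cos(4*x**2)/6.
Step 1. Substitute u = x**2, turning ∫(4*x*sin(4*x**2)/3) dx into ∫(2*sin(4*u)/3) du: now ∫(2*sin(4*u)/3) du.
Step 2. Evaluate the standard form: now -cos(4*u)/6.
Step 3. Substitute back u = x**2: now -cos(4*x**2)/6.
Answer: -cos(4*x**2)/6.


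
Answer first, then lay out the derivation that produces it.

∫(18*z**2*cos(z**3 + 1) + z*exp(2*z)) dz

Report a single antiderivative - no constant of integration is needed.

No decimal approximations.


The answer is z*exp(2*z)/2 - exp(2*z)/4 + 6*sin(z**3 + 1).
Step 1. Rewrite: now ∫(z*exp(2*z)) dz + ∫(18*z**2*cos(z**3 + 1)) dz.
Step 2. Integrate ∫(z*exp(2*z)) dz by parts with u = z, dv = (exp(2*z)) dz, so v = exp(2*z)/2: now z*exp(2*z)/2 + ∫(18*z**2*cos(z**3 + 1)) dz + ∫(-exp(2*z)/2) dz.
Step 3. Evaluate the standard form: now z*exp(2*z)/2 - exp(2*z)/4 + ∫(18*z**2*cos(z**3 + 1)) dz.
Step 4. Substitute u = z**3 + 1, turning ∫(18*z**2*cos(z**3 + 1)) dz into ∫(6*cos(u)) du: now z*exp(2*z)/2 - exp(2*z)/4 + ∫(6*cos(u)) du.
Step 5. Evaluate the standard form: now z*exp(2*z)/2 - exp(2*z)/4 + 6*sin(u).
Step 6. Substitute back u = z**3 + 1: now z*exp(2*z)/2 - exp(2*z)/4 + 6*sin(z**3 + 1).
Answer: z*exp(2*z)/2 - exp(2*z)/4 + 6*sin(z**3 + 1).


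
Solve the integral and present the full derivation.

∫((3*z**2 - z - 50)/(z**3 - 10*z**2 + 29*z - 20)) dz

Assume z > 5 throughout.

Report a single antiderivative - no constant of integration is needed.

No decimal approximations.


Step 1. Decompose ∫((3*z**2 - z - 50)/(z**3 - 10*z**2 + 29*z - 20)) dz by partial fractions, (3*z**2 - z - 50)/(z**3 - 10*z**2 + 29*z - 20) = -4/(z - 1) + 2/(z - 4) + 5/(z - 5): now ∫(5/(z - 5)) dz + ∫(2/(z - 4)) dz + ∫(-4/(z - 1)) dz.
Step 2. Evaluate the standard form [assuming z > 1]: now -4*log(z - 1) + ∫(5/(z - 5)) dz + ∫(2/(z - 4)) dz.
Step 3. Evaluate the standard form [assuming z > 5]: now 5*log(z - 5) - 4*log(z - 1) + ∫(2/(z - 4)) dz.
Step 4. Evaluate the standard form [assuming z > 4]: now 5*log(z - 5) + 2*log(z - 4) - 4*log(z - 1).
Answer: 5*log(z - 5) + 2*log(z - 4) - 4*log(z - 1).


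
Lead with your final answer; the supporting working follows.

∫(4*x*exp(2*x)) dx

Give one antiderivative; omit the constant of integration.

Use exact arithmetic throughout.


The answer is 2*x*exp(2*x) - exp(2*x).
Step 1. Integrate ∫(4*x*exp(2*x)) dx by parts with u = x, dv = (4*exp(2*x)) dx, so v = 2*exp(2*x): now 2*x*exp(2*x) + ∫(-2*exp(2*x)) dx.
Step 2. Evaluate the standard form: now 2*x*exp(2*x) - exp(2*x).
Answer: 2*x*exp(2*x) - exp(2*x).


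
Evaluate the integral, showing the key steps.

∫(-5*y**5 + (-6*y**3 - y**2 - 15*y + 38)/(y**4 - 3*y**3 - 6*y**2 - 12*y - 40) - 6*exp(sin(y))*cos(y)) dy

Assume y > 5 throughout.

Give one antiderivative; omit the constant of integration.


Step 1. Rewrite: now ∫(-5*y**5) dy + ∫((-6*y**3 - y**2 - 15*y + 38)/(y**4 - 3*y**3 - 6*y**2 - 12*y - 40)) dy + ∫(-6*exp(sin(y))*cos(y)) dy.
Step 2. Substitute u = sin(y), turning ∫(-6*exp(sin(y))*cos(y)) dy into ∫(-6*exp(u)) du: now ∫(-5*y**5) dy + ∫((-6*y**3 - y**2 - 15*y + 38)/(y**4 - 3*y**3 - 6*y**2 - 12*y - 40)) dy + ∫(-6*exp(u)) du.
Step 3. Evaluate the standard form: now -6*exp(u) + ∫(-5*y**5) dy + ∫((-6*y**3 - y**2 - 15*y + 38)/(y**4 - 3*y**3 - 6*y**2 - 12*y - 40)) dy.
Step 4. Substitute back u = sin(y): now -6*exp(sin(y)) + ∫(-5*y**5) dy + ∫((-6*y**3 - y**2 - 15*y + 38)/(y**4 - 3*y**3 - 6*y**2 - 12*y - 40)) dy.
Step 5. Decompose ∫((-6*y**3 - y**2 - 15*y + 38)/(y**4 - 3*y**3 - 6*y**2 - 12*y - 40)) dy by partial fractions, (-6*y**3 - y**2 - 15*y + 38)/(y**4 - 3*y**3 - 6*y**2 - 12*y - 40) = -3/(y**2 + 4) - 2/(y + 2) - 4/(y - 5): now -6*exp(sin(y)) + ∫(-5*y**5) dy + ∫(-4/(y - 5)) dy + ∫(-2/(y + 2)) dy + ∫(-3/(y**2 + 4)) dy.
Step 6. Evaluate the standard form [assuming y > -2]: now -6*exp(sin(y)) - 2*log(y + 2) + ∫(-5*y**5) dy + ∫(-4/(y - 5)) dy + ∫(-3/(y**2 + 4)) dy.
Step 7. Evaluate the standard form [assuming y > 5]: now -6*exp(sin(y)) - 4*log(y - 5) - 2*log(y + 2) + ∫(-5*y**5) dy + ∫(-3/(y**2 + 4)) dy.
Step 8. Evaluate the standard form: now -6*exp(sin(y)) - 4*log(y - 5) - 2*log(y + 2) - 3*atan(y/2)/2 + ∫(-5*y**5) dy.
Step 9. Evaluate the standard form: now -5*y**6/6 - 6*exp(sin(y)) - 4*log(y - 5) - 2*log(y + 2) - 3*atan(y/2)/2.
Answer: -5*y**6/6 - 6*exp(sin(y)) - 4*log(y - 5) - 2*log(y + 2) - 3*atan(y/2)/2.


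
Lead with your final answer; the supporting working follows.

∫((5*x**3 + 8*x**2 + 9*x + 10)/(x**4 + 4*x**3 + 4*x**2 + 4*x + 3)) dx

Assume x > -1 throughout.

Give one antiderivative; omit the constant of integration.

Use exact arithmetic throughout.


The answer is log(x + 1) + 4*log(x + 3) + atan(x).
Step 1. Decompose ∫((5*x**3 + 8*x**2 + 9*x + 10)/(x**4 + 4*x**3 + 4*x**2 + 4*x + 3)) dx by partial fractions, (5*x**3 + 8*x**2 + 9*x + 10)/(x**4 + 4*x**3 + 4*x**2 + 4*x + 3) = 1/(x**2 + 1) + 4/(x + 3) + 1/(x + 1): now ∫(1/(x + 1)) dx + ∫(4/(x + 3)) dx + ∫(1/(x**2 + 1)) dx.
Step 2. Evaluate the standard form [assuming x > -1]: now log(x + 1) + ∫(4/(x + 3)) dx + ∫(1/(x**2 + 1)) dx.
Step 3. Evaluate the standard form [assuming x > -3]: now log(x + 1) + 4*log(x + 3) + ∫(1/(x**2 + 1)) dx.
Step 4. Evaluate the standard form: now log(x + 1) + 4*log(x + 3) + atan(x).
Answer: log(x + 1) + 4*log(x + 3) + atan(x).


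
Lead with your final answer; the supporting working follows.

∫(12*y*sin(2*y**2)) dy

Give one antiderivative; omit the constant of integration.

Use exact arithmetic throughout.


The answer is -3*cos(2*y**2).
Step 1. Substitute u = y**2, turning ∫(12*y*sin(2*y**2)) dy into ∫(6*sin(2*u)) du: now ∫(6*sin(2*u)) du.
Step 2. Evaluate the standard form: now -3*cos(2*u).
Step 3. Substitute back u = y**2: now -3*cos(2*y**2).
Answer: -3*cos(2*y**2).


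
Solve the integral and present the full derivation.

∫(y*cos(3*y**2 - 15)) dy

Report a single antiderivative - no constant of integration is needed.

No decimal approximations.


Step 1. Substitute u = y**2 - 5, turning ∫(y*cos(3*y**2 - 15)) dy into ∫(cos(3*u)/2) du: now ∫(cos(3*u)/2) du.
Step 2. Evaluate the standard form: now sin(3*u)/6.
Step 3. Substitute back u = y**2 - 5: now sin(3*y**2 - 15)/6.
Answer: sin(3*y**2 - 15)/6.


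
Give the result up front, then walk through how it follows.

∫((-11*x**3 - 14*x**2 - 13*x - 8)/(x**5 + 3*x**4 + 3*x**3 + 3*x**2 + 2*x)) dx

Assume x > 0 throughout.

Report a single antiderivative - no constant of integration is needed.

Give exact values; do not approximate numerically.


The answer is -4*log(x) - log(x + 1) + 5*log(x + 2) - 2*atan(x).
Step 1. Decompose ∫((-11*x**3 - 14*x**2 - 13*x - 8)/(x**5 + 3*x**4 + 3*x**3 + 3*x**2 + 2*x)) dx by partial fractions, (-11*x**3 - 14*x**2 - 13*x - 8)/(x**5 + 3*x**4 + 3*x**3 + 3*x**2 + 2*x) = -2/(x**2 + 1) + 5/(x + 2) - 1/(x + 1) - 4/x: now ∫(-4/x) dx + ∫(-1/(x + 1)) dx + ∫(5/(x + 2)) dx + ∫(-2/(x**2 + 1)) dx.
Step 2. Evaluate the standard form [assuming x > -2]: now 5*log(x + 2) + ∫(-4/x) dx + ∫(-1/(x + 1)) dx + ∫(-2/(x**2 + 1)) dx.
Step 3. Evaluate the standard form [assuming x > 0]: now -4*log(x) + 5*log(x + 2) + ∫(-1/(x + 1)) dx + ∫(-2/(x**2 + 1)) dx.
Step 4. Evaluate the standard form [assuming x > -1]: now -4*log(x) - log(x + 1) + 5*log(x + 2) + ∫(-2/(x**2 + 1)) dx.
Step 5. Evaluate the standard form: now -4*log(x) - log(x + 1) + 5*log(x + 2) - 2*atan(x).
Answer: -4*log(x) - log(x + 1) + 5*log(x + 2) - 2*atan(x).


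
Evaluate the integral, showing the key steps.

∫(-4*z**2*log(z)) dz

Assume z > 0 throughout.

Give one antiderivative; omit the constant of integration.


Step 1. Integrate ∫(-4*z**2*log(z)) dz by parts with u = log(z), dv = (-4*z**2) dz, so v = -4*z**3/3 [assuming z > 0]: now -4*z**3*log(z)/3 + ∫(4*z**2/3) dz.
Step 2. Evaluate the standard form: now -4*z**3*log(z)/3 + 4*z**3/9.
Answer: -4*z**3*log(z)/3 + 4*z**3/9.


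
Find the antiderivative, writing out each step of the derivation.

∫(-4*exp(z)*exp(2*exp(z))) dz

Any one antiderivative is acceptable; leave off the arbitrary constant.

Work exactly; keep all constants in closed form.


Step 1. Substitute u = exp(z), turning ∫(-4*exp(z)*exp(2*exp(z))) dz into ∫(-4*exp(2*u)) du: now ∫(-4*exp(2*u)) du.
Step 2. Evaluate the standard form: now -2*exp(2*u).
Step 3. Substitute back u = exp(z): now -2*exp(2*exp(z)).
Answer: -2*exp(2*exp(z)).


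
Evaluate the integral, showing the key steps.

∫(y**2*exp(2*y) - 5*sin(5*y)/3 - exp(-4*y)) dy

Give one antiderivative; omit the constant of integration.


Step 1. Rewrite: now ∫(y**2*exp(2*y)) dy + ∫(-exp(-4*y)) dy + ∫(-5*sin(5*y)/3) dy.
Step 2. Integrate ∫(y**2*exp(2*y)) dy by parts with u = y**2, dv = (exp(2*y)) dy, so v = exp(2*y)/2: now y**2*exp(2*y)/2 + ∫(-y*exp(2*y)) dy + ∫(-exp(-4*y)) dy + ∫(-5*sin(5*y)/3) dy.
Step 3. Integrate ∫(-y*exp(2*y)) dy by parts with u = y, dv = (-exp(2*y)) dy, so v = -exp(2*y)/2: now y**2*exp(2*y)/2 - y*exp(2*y)/2 + ∫(-exp(-4*y)) dy + ∫(exp(2*y)/2) dy + ∫(-5*sin(5*y)/3) dy.
Step 4. Evaluate the standard form: now y**2*exp(2*y)/2 - y*exp(2*y)/2 + exp(2*y)/4 + ∫(-exp(-4*y)) dy + ∫(-5*sin(5*y)/3) dy.
Step 5. Evaluate the standard form: now y**2*exp(2*y)/2 - y*exp(2*y)/2 + exp(2*y)/4 + ∫(-5*sin(5*y)/3) dy + exp(-4*y)/4.
Step 6. Evaluate the standard form: now y**2*exp(2*y)/2 - y*exp(2*y)/2 + exp(2*y)/4 + cos(5*y)/3 + exp(-4*y)/4.
Answer: y**2*exp(2*y)/2 - y*exp(2*y)/2 + exp(2*y)/4 + cos(5*y)/3 + exp(-4*y)/4.


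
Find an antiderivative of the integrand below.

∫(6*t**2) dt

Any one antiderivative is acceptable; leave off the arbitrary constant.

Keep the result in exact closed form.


Answer: 2*t**3.


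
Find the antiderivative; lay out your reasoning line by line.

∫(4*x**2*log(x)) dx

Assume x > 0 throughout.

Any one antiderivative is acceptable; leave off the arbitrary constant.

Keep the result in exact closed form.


Step 1. Integrate ∫(4*x**2*log(x)) dx by parts with u = log(x), dv = (4*x**2) dx, so v = 4*x**3/3 [assuming x > 0]: now 4*x**3*log(x)/3 + ∫(-4*x**2/3) dx.
Step 2. Evaluate the standard form: now 4*x**3*log(x)/3 - 4*x**3/9.
Answer: 4*x**3*log(x)/3 - 4*x**3/9.


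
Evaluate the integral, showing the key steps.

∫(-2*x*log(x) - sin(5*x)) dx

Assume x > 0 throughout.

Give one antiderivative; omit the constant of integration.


Step 1. Rewrite: now ∫(-2*x*log(x)) dx + ∫(-sin(5*x)) dx.
Step 2. Evaluate the standard form: now cos(5*x)/5 + ∫(-2*x*log(x)) dx.
Step 3. Integrate ∫(-2*x*log(x)) dx by parts with u = log(x), dv = (-2*x) dx, so v = -x**2 [assuming x > 0]: now -x**2*log(x) + cos(5*x)/5 + ∫(x) dx.
Step 4. Evaluate the standard form: now -x**2*log(x) + x**2/2 + cos(5*x)/5.
Answer: -x**2*log(x) + x**2/2 + cos(5*x)/5.


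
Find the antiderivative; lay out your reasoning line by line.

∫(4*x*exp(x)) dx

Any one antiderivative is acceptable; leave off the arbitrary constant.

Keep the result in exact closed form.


Step 1. Integrate ∫(4*x*exp(x)) dx by parts with u = x, dv = (4*exp(x)) dx, so v = 4*exp(x): now 4*x*exp(x) + ∫(-4*exp(x)) dx.
Step 2. Evaluate the standard form: now 4*x*exp(x) - 4*exp(x).
Answer: 4*x*exp(x) - 4*exp(x).


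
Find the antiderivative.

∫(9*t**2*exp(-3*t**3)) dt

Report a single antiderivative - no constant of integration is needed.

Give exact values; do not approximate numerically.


Answer: -exp(-3*t**3).


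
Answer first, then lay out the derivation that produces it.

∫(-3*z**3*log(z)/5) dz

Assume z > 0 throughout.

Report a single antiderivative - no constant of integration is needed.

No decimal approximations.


The answer is -3*z**4*log(z)/20 + 3*z**4/80.
Step 1. Integrate ∫(-3*z**3*log(z)/5) dz by parts with u = log(z), dv = (-3*z**3/5) dz, so v = -3*z**4/20 [assuming z > 0]: now -3*z**4*log(z)/20 + ∫(3*z**3/20) dz.
Step 2. Evaluate the standard form: now -3*z**4*log(z)/20 + 3*z**4/80.
Answer: -3*z**4*log(z)/20 + 3*z**4/80.


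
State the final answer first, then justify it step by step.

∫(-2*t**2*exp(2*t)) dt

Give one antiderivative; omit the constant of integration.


The answer is -t**2*exp(2*t) + t*exp(2*t) - exp(2*t)/2.
Step 1. Integrate ∫(-2*t**2*exp(2*t)) dt by parts with u = t**2, dv = (-2*exp(2*t)) dt, so v = -exp(2*t): now -t**2*exp(2*t) + ∫(2*t*exp(2*t)) dt.
Step 2. Integrate ∫(2*t*exp(2*t)) dt by parts with u = t, dv = (2*exp(2*t)) dt, so v = exp(2*t): now -t**2*exp(2*t) + t*exp(2*t) + ∫(-exp(2*t)) dt.
Step 3. Evaluate the standard form: now -t**2*exp(2*t) + t*exp(2*t) - exp(2*t)/2.
Answer: -t**2*exp(2*t) + t*exp(2*t) - exp(2*t)/2.


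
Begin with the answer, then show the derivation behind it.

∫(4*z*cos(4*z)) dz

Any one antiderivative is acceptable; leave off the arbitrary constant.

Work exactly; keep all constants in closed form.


The answer is z*sin(4*z) + cos(4*z)/4.
Step 1. Integrate ∫(4*z*cos(4*z)) dz by parts with u = z, dv = (4*cos(4*z)) dz, so v = sin(4*z): now z*sin(4*z) + ∫(-sin(4*z)) dz.
Step 2. Evaluate the standard form: now z*sin(4*z) + cos(4*z)/4.
Answer: z*sin(4*z) + cos(4*z)/4.


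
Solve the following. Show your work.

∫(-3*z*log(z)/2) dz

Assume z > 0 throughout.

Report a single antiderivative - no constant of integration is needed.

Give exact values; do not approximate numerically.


Step 1. Integrate ∫(-3*z*log(z)/2) dz by parts with u = log(z), dv = (-3*z/2) dz, so v = -3*z**2/4 [assuming z > 0]: now -3*z**2*log(z)/4 + ∫(3*z/4) dz.
Step 2. Evaluate the standard form: now -3*z**2*log(z)/4 + 3*z**2/8.
Answer: -3*z**2*log(z)/4 + 3*z**2/8.


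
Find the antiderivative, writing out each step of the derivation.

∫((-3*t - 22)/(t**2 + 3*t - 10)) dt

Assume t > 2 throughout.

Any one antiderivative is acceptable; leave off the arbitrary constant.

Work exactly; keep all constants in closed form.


Step 1. Decompose ∫((-3*t - 22)/(t**2 + 3*t - 10)) dt by partial fractions, (-3*t - 22)/(t**2 + 3*t - 10) = 1/(t + 5) - 4/(t - 2): now ∫(-4/(t - 2)) dt + ∫(1/(t + 5)) dt.
Step 2. Evaluate the standard form [assuming t > -5]: now log(t + 5) + ∫(-4/(t - 2)) dt.
Step 3. Evaluate the standard form [assuming t > 2]: now -4*log(t - 2) + log(t + 5).
Answer: -4*log(t - 2) + log(t + 5).


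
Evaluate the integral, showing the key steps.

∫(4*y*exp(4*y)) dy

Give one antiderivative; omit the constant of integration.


Step 1. Integrate ∫(4*y*exp(4*y)) dy by parts with u = y, dv = (4*exp(4*y)) dy, so v = exp(4*y): now y*exp(4*y) + ∫(-exp(4*y)) dy.
Step 2. Evaluate the standard form: now y*exp(4*y) - exp(4*y)/4.
Answer: y*exp(4*y) - exp(4*y)/4.


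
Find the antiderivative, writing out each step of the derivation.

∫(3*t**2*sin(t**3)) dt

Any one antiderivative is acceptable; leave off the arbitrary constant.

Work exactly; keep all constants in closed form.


Step 1. Substitute u = t**3, turning ∫(3*t**2*sin(t**3)) dt into ∫(sin(u)) du: now ∫(sin(u)) du.
Step 2. Evaluate the standard form: now -cos(u).
Step 3. Substitute back u = t**3: now -cos(t**3).
Answer: -cos(t**3).


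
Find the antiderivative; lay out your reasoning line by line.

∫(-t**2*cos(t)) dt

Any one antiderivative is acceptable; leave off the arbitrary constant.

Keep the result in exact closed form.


Step 1. Integrate ∫(-t**2*cos(t)) dt by parts with u = t**2, dv = (-cos(t)) dt, so v = -sin(t): now -t**2*sin(t) + ∫(2*t*sin(t)) dt.
Step 2. Integrate ∫(2*t*sin(t)) dt by parts with u = t, dv = (2*sin(t)) dt, so v = -2*cos(t): now -t**2*sin(t) - 2*t*cos(t) + ∫(2*cos(t)) dt.
Step 3. Evaluate the standard form: now -t**2*sin(t) - 2*t*cos(t) + 2*sin(t).
Answer: -t**2*sin(t) - 2*t*cos(t) + 2*sin(t).


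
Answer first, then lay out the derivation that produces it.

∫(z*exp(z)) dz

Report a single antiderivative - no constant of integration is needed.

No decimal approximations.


The answer is z*exp(z) - exp(z).
Step 1. Integrate ∫(z*exp(z)) dz by parts with u = z, dv = (exp(z)) dz, so v = exp(z): now z*exp(z) + ∫(-exp(z)) dz.
Step 2. Evaluate the standard form: now z*exp(z) - exp(z).
Answer: z*exp(z) - exp(z).


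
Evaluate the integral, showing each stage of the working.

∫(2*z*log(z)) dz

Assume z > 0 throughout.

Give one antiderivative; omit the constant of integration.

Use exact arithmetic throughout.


Step 1. Integrate ∫(2*z*log(z)) dz by parts with u = log(z), dv = (2*z) dz, so v = z**2 [assuming z > 0]: now z**2*log(z) + ∫(-z) dz.
Step 2. Evaluate the standard form: now z**2*log(z) - z**2/2.
Answer: z**2*log(z) - z**2/2.


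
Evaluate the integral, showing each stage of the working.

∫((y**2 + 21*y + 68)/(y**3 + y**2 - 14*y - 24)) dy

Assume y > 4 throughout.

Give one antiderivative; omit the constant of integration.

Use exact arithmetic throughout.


Step 1. Decompose ∫((y**2 + 21*y + 68)/(y**3 + y**2 - 14*y - 24)) dy by partial fractions, (y**2 + 21*y + 68)/(y**3 + y**2 - 14*y - 24) = 2/(y + 3) - 5/(y + 2) + 4/(y - 4): now ∫(4/(y - 4)) dy + ∫(-5/(y + 2)) dy + ∫(2/(y + 3)) dy.
Step 2. Evaluate the standard form [assuming y > -2]: now -5*log(y + 2) + ∫(4/(y - 4)) dy + ∫(2/(y + 3)) dy.
Step 3. Evaluate the standard form [assuming y > -3]: now -5*log(y + 2) + 2*log(y + 3) + ∫(4/(y - 4)) dy.
Step 4. Evaluate the standard form [assuming y > 4]: now 4*log(y - 4) - 5*log(y + 2) + 2*log(y + 3).
Answer: 4*log(y - 4) - 5*log(y + 2) + 2*log(y + 3).


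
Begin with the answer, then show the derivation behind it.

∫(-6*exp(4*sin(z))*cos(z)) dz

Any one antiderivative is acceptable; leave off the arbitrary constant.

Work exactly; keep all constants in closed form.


The answer is -3*exp(4*sin(z))/2.
Step 1. Substitute u = sin(z), turning ∫(-6*exp(4*sin(z))*cos(z)) dz into ∫(-6*exp(4*u)) du: now ∫(-6*exp(4*u)) du.
Step 2. Evaluate the standard form: now -3*exp(4*u)/2.
Step 3. Substitute back u = sin(z): now -3*exp(4*sin(z))/2.
Answer: -3*exp(4*sin(z))/2.


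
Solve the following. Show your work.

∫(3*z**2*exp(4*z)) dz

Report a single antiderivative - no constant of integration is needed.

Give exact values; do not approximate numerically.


Step 1. Integrate ∫(3*z**2*exp(4*z)) dz by parts with u = z**2, dv = (3*exp(4*z)) dz, so v = 3*exp(4*z)/4: now 3*z**2*exp(4*z)/4 + ∫(-3*z*exp(4*z)/2) dz.
Step 2. Integrate ∫(-3*z*exp(4*z)/2) dz by parts with u = z, dv = (-3*exp(4*z)/2) dz, so v = -3*exp(4*z)/8: now 3*z**2*exp(4*z)/4 - 3*z*exp(4*z)/8 + ∫(3*exp(4*z)/8) dz.
Step 3. Evaluate the standard form: now 3*z**2*exp(4*z)/4 - 3*z*exp(4*z)/8 + 3*exp(4*z)/32.
Answer: 3*z**2*exp(4*z)/4 - 3*z*exp(4*z)/8 + 3*exp(4*z)/32.


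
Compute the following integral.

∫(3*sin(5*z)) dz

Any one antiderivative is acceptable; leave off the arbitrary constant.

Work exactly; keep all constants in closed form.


Answer: -3*cos(5*z)/5.


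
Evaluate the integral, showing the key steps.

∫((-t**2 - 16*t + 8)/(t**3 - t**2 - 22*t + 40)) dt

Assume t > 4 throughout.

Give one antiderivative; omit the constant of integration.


Step 1. Decompose ∫((-t**2 - 16*t + 8)/(t**3 - t**2 - 22*t + 40)) dt by partial fractions, (-t**2 - 16*t + 8)/(t**3 - t**2 - 22*t + 40) = 1/(t + 5) + 2/(t - 2) - 4/(t - 4): now ∫(-4/(t - 4)) dt + ∫(2/(t - 2)) dt + ∫(1/(t + 5)) dt.
Step 2. Evaluate the standard form [assuming t > -5]: now log(t + 5) + ∫(-4/(t - 4)) dt + ∫(2/(t - 2)) dt.
Step 3. Evaluate the standard form [assuming t > 2]: now 2*log(t - 2) + log(t + 5) + ∫(-4/(t - 4)) dt.
Step 4. Evaluate the standard form [assuming t > 4]: now -4*log(t - 4) + 2*log(t - 2) + log(t + 5).
Answer: -4*log(t - 4) + 2*log(t - 2) + log(t + 5).


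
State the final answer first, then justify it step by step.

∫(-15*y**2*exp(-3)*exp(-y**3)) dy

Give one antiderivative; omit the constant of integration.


The answer is 5*exp(-y**3 - 3).
Step 1. Substitute u = y**3 + 3, turning ∫(-15*y**2*exp(-3)*exp(-y**3)) dy into ∫(-5*exp(-u)) du: now ∫(-5*exp(-u)) du.
Step 2. Evaluate the standard form: now 5*exp(-u).
Step 3. Substitute back u = y**3 + 3: now 5*exp(-y**3 - 3).
Answer: 5*exp(-y**3 - 3).


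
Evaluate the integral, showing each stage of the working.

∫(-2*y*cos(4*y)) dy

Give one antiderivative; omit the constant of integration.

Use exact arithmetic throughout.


Step 1. Integrate ∫(-2*y*cos(4*y)) dy by parts with u = y, dv = (-2*cos(4*y)) dy, so v = -sin(4*y)/2: now -y*sin(4*y)/2 + ∫(sin(4*y)/2) dy.
Step 2. Evaluate the standard form: now -y*sin(4*y)/2 - cos(4*y)/8.
Answer: -y*sin(4*y)/2 - cos(4*y)/8.


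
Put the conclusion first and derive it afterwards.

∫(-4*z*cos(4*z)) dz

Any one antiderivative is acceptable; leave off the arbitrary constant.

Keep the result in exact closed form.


The answer is -z*sin(4*z) - cos(4*z)/4.
Step 1. Integrate ∫(-4*z*cos(4*z)) dz by parts with u = z, dv = (-4*cos(4*z)) dz, so v = -sin(4*z): now -z*sin(4*z) + ∫(sin(4*z)) dz.
Step 2. Evaluate the standard form: now -z*sin(4*z) - cos(4*z)/4.
Answer: -z*sin(4*z) - cos(4*z)/4.


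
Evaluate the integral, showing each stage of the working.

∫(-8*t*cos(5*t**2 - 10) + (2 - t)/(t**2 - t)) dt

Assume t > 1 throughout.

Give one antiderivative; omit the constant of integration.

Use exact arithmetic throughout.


Step 1. Rewrite: now ∫(-8*t*cos(5*t**2 - 10)) dt + ∫((2 - t)/(t**2 - t)) dt.
Step 2. Decompose ∫((2 - t)/(t**2 - t)) dt by partial fractions, (2 - t)/(t**2 - t) = 1/(t - 1) - 2/t: now ∫(-2/t) dt + ∫(-8*t*cos(5*t**2 - 10)) dt + ∫(1/(t - 1)) dt.
Step 3. Evaluate the standard form [assuming t > 1]: now log(t - 1) + ∫(-2/t) dt + ∫(-8*t*cos(5*t**2 - 10)) dt.
Step 4. Evaluate the standard form [assuming t > 0]: now -2*log(t) + log(t - 1) + ∫(-8*t*cos(5*t**2 - 10)) dt.
Step 5. Substitute u = t**2 - 2, turning ∫(-8*t*cos(5*t**2 - 10)) dt into ∫(-4*cos(5*u)) du: now -2*log(t) + log(t - 1) + ∫(-4*cos(5*u)) du.
Step 6. Evaluate the standard form: now -2*log(t) + log(t - 1) - 4*sin(5*u)/5.
Step 7. Substitute back u = t**2 - 2: now -2*log(t) + log(t - 1) - 4*sin(5*t**2 - 10)/5.
Answer: -2*log(t) + log(t - 1) - 4*sin(5*t**2 - 10)/5.


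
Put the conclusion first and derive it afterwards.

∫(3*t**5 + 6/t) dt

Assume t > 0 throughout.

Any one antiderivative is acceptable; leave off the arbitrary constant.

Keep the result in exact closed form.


The answer is t**6/2 + 6*log(t).
Step 1. Rewrite: now ∫(6/t) dt + ∫(3*t**5) dt.
Step 2. Evaluate the standard form: now t**6/2 + ∫(6/t) dt.
Step 3. Evaluate the standard form [assuming t > 0]: now t**6/2 + 6*log(t).
Answer: t**6/2 + 6*log(t).


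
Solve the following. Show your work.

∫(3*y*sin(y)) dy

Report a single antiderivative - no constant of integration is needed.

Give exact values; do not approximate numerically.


Step 1. Integrate ∫(3*y*sin(y)) dy by parts with u = y, dv = (3*sin(y)) dy, so v = -3*cos(y): now -3*y*cos(y) + ∫(3*cos(y)) dy.
Step 2. Evaluate the standard form: now -3*y*cos(y) + 3*sin(y).
Answer: -3*y*cos(y) + 3*sin(y).


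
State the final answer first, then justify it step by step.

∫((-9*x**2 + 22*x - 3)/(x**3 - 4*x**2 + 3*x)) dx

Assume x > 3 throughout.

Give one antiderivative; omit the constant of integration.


The answer is -log(x) - 3*log(x - 3) - 5*log(x - 1).
Step 1. Decompose ∫((-9*x**2 + 22*x - 3)/(x**3 - 4*x**2 + 3*x)) dx by partial fractions, (-9*x**2 + 22*x - 3)/(x**3 - 4*x**2 + 3*x) = -5/(x - 1) - 3/(x - 3) - 1/x: now ∫(-1/x) dx + ∫(-3/(x - 3)) dx + ∫(-5/(x - 1)) dx.
Step 2. Evaluate the standard form [assuming x > 1]: now -5*log(x - 1) + ∫(-1/x) dx + ∫(-3/(x - 3)) dx.
Step 3. Evaluate the standard form [assuming x > 0]: now -log(x) - 5*log(x - 1) + ∫(-3/(x - 3)) dx.
Step 4. Evaluate the standard form [assuming x > 3]: now -log(x) - 3*log(x - 3) - 5*log(x - 1).
Answer: -log(x) - 3*log(x - 3) - 5*log(x - 1).


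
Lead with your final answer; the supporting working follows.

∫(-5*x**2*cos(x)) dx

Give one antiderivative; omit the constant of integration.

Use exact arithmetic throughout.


The answer is -5*x**2*sin(x) - 10*x*cos(x) + 10*sin(x).
Step 1. Integrate ∫(-5*x**2*cos(x)) dx by parts with u = x**2, dv = (-5*cos(x)) dx, so v = -5*sin(x): now -5*x**2*sin(x) + ∫(10*x*sin(x)) dx.
Step 2. Integrate ∫(10*x*sin(x)) dx by parts with u = x, dv = (10*sin(x)) dx, so v = -10*cos(x): now -5*x**2*sin(x) - 10*x*cos(x) + ∫(10*cos(x)) dx.
Step 3. Evaluate the standard form: now -5*x**2*sin(x) - 10*x*cos(x) + 10*sin(x).
Answer: -5*x**2*sin(x) - 10*x*cos(x) + 10*sin(x).
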